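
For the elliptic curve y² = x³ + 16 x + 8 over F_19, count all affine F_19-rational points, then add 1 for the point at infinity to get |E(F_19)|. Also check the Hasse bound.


Affine points = {(1, 5), (1, 14), (3, 8), (3, 11), (5, 2), (5, 17), (6, 4), (6, 15), (7, 8), (7, 11), (9, 8), (9, 11), (10, 3), (10, 16), (12, 3), (12, 16), (13, 0), (16, 3), (16, 16), (17, 5), (17, 14)}; affine count = 21; |E(F_19)| = 22.

Discriminant check: Δ ∝ 4a³ + 27b² = 4·16³ + 27·8² = 4·4096 + 27·64 ≡ 5 (mod 19). Nonzero ⇒ E is nonsingular.
For each x ∈ F_19, compute rhs = x³ + 16·x + 8 mod 19, then count y ∈ F_19 with y² ≡ rhs.
  x = 0: rhs = 8, matching y values: none (0 points).
  x = 1: rhs = 6, matching y values: 5, 14 (2 points).
  x = 2: rhs = 10, matching y values: none (0 points).
  x = 3: rhs = 7, matching y values: 8, 11 (2 points).
  x = 4: rhs = 3, matching y values: none (0 points).
  x = 5: rhs = 4, matching y values: 2, 17 (2 points).
  x = 6: rhs = 16, matching y values: 4, 15 (2 points).
  x = 7: rhs = 7, matching y values: 8, 11 (2 points).
  x = 8: rhs = 2, matching y values: none (0 points).
  x = 9: rhs = 7, matching y values: 8, 11 (2 points).
  x = 10: rhs = 9, matching y values: 3, 16 (2 points).
  x = 11: rhs = 14, matching y values: none (0 points).
  x = 12: rhs = 9, matching y values: 3, 16 (2 points).
  x = 13: rhs = 0, matching y values: 0 (1 points).
  x = 14: rhs = 12, matching y values: none (0 points).
  x = 15: rhs = 13, matching y values: none (0 points).
  x = 16: rhs = 9, matching y values: 3, 16 (2 points).
  x = 17: rhs = 6, matching y values: 5, 14 (2 points).
  x = 18: rhs = 10, matching y values: none (0 points).
Total affine count: 21.
Full point count |E(F_19)| = 21 + 1 = 22.
Hasse bound: |22 − (19+1)| = |2| = 2 ≤ 2√19 ≈ 8.7178 ✓.


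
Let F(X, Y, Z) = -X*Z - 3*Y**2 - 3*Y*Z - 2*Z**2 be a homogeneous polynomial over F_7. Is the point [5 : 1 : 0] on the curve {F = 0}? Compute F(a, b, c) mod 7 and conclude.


F(5,1,0) ≡ 4 (mod 7); P is NOT on the curve.

Evaluate F(5, 1, 0) term-by-term (mod 7).
  -X*Z ↦ -1·5·1·0 = 0
  -3*Y**2 ↦ -3·1·1·1 = -3
  -3*Y*Z ↦ -3·1·1·0 = 0
  -2*Z**2 ↦ -2·1·1·0 = 0
Sum: F(5, 1, 0) = (0) + (-3) + (0) + (0) = -3.
Reducing mod 7: -3 ≡ 4 (mod 7).
Since F(a, b, c) ≡ 4 ≠ 0 (mod 7), P does NOT lie on the curve.


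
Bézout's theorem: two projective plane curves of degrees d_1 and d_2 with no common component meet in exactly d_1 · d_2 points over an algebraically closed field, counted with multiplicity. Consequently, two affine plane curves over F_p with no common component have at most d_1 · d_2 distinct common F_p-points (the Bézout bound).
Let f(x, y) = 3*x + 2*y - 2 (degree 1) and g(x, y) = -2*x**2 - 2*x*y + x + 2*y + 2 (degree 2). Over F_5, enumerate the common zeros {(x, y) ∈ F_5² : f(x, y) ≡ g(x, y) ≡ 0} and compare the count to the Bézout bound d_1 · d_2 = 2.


Common zeros: {(2, 3)}; count = 1; Bézout bound = 2.

deg(f) = 1, deg(g) = 2, so Bézout bound = 2.
Scan x ∈ F_5. For each x, list the y ∈ F_5 with f(x, y) ≡ 0 and those with g(x, y) ≡ 0 (mod 5); the common zeros in that column are the intersection.
  x = 0: f ≡ 0 at y ∈ {1}; g ≡ 0 at y ∈ {4}; common: ∅.
  x = 1: f ≡ 0 at y ∈ {2}; g ≡ 0 at y ∈ ∅; common: ∅.
  x = 2: f ≡ 0 at y ∈ {3}; g ≡ 0 at y ∈ {3}; common: {3}.
  x = 3: f ≡ 0 at y ∈ {4}; g ≡ 0 at y ∈ {3}; common: ∅.
  x = 4: f ≡ 0 at y ∈ {0}; g ≡ 0 at y ∈ {4}; common: ∅.
Collecting: common zeros = {(2, 3)}, so the count is 1.
Comparison with the Bézout bound: 1 ≤ 2 = deg(f)·deg(g), as expected for curves with no common component (the affine F_5-count falls short of the bound because intersections may lie at infinity, over extension fields, or carry multiplicity).


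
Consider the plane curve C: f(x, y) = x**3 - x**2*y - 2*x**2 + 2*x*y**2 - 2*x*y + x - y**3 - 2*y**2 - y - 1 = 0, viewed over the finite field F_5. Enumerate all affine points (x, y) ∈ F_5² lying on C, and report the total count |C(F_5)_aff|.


Affine F_5-points: {(0, 1), (1, 3), (2, 3), (4, 0), (4, 1)}; count = 5.

For each of the 25 pairs (x, y) ∈ F_5², evaluate f(x, y) mod 5. Record the zeros.
  x = 0: [0↦4, 1↦0, 2↦1, 3↦1, 4↦4]  zeros at y ∈ {1}
  x = 1: [0↦4, 1↦4, 2↦3, 3↦0, 4↦4]  zeros at y ∈ {3}
  x = 2: [0↦1, 1↦3, 2↦3, 3↦0, 4↦3]  zeros at y ∈ {3}
  x = 3: [0↦1, 1↦3, 2↦2, 3↦2, 4↦2]  zeros at y ∈ ∅
  x = 4: [0↦0, 1↦0, 2↦1, 3↦2, 4↦2]  zeros at y ∈ {0, 1}
Collecting zeros: affine points = {(0, 1), (1, 3), (2, 3), (4, 0), (4, 1)}.
Total count |C(F_5)_aff| = 5.


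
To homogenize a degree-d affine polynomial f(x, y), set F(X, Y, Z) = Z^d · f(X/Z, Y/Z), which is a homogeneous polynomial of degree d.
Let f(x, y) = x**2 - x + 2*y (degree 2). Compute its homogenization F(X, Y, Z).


F(X, Y, Z) = X**2 - X*Z + 2*Y*Z

deg(f) = 2.
Substitute x = X/Z, y = Y/Z into f, then multiply by Z^2.
  monomial 1·x^2·y^0 ↦ 1·X^2·Y^0·Z^0.
  monomial -1·x^1·y^0 ↦ -1·X^1·Y^0·Z^1.
  monomial 2·x^0·y^1 ↦ 2·X^0·Y^1·Z^1.
Collecting: F(X, Y, Z) = X**2 - X*Z + 2*Y*Z.


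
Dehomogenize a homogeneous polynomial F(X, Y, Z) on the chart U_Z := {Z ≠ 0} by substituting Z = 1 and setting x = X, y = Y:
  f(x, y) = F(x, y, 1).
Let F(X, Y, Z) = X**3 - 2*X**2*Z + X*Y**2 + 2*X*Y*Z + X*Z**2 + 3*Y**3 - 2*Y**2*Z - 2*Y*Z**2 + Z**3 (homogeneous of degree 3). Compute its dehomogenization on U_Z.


f(x, y) = x**3 - 2*x**2 + x*y**2 + 2*x*y + x + 3*y**3 - 2*y**2 - 2*y + 1

On U_Z we set Z = 1. Each monomial c·X^i·Y^j·Z^k in F becomes c·x^i·y^j·1^k = c·x^i·y^j.
Substituting Z = 1: F(X, Y, 1) = x**3 - 2*x**2 + x*y**2 + 2*x*y + x + 3*y**3 - 2*y**2 - 2*y + 1.
Note: deg(f) ≤ deg(F) = 3; strict inequality happens when F is divisible by Z (lost terms).


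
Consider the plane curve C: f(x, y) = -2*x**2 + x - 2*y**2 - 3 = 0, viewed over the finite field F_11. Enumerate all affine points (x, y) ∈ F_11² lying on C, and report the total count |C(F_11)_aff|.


Affine F_11-points: {(0, 2), (0, 9), (1, 3), (1, 8), (2, 1), (2, 10), (4, 1), (4, 10), (5, 3), (5, 8), (6, 2), (6, 9)}; count = 12.

For each of the 121 pairs (x, y) ∈ F_11², evaluate f(x, y) mod 11. Record the zeros.
  x = 0: [0↦8, 1↦6, 2↦0, 3↦1, 4↦9, 5↦2, 6↦2, 7↦9, 8↦1, 9↦0, 10↦6]  zeros at y ∈ {2, 9}
  x = 1: [0↦7, 1↦5, 2↦10, 3↦0, 4↦8, 5↦1, 6↦1, 7↦8, 8↦0, 9↦10, 10↦5]  zeros at y ∈ {3, 8}
  x = 2: [0↦2, 1↦0, 2↦5, 3↦6, 4↦3, 5↦7, 6↦7, 7↦3, 8↦6, 9↦5, 10↦0]  zeros at y ∈ {1, 10}
  x = 3: [0↦4, 1↦2, 2↦7, 3↦8, 4↦5, 5↦9, 6↦9, 7↦5, 8↦8, 9↦7, 10↦2]  zeros at y ∈ ∅
  x = 4: [0↦2, 1↦0, 2↦5, 3↦6, 4↦3, 5↦7, 6↦7, 7↦3, 8↦6, 9↦5, 10↦0]  zeros at y ∈ {1, 10}
  x = 5: [0↦7, 1↦5, 2↦10, 3↦0, 4↦8, 5↦1, 6↦1, 7↦8, 8↦0, 9↦10, 10↦5]  zeros at y ∈ {3, 8}
  x = 6: [0↦8, 1↦6, 2↦0, 3↦1, 4↦9, 5↦2, 6↦2, 7↦9, 8↦1, 9↦0, 10↦6]  zeros at y ∈ {2, 9}
  x = 7: [0↦5, 1↦3, 2↦8, 3↦9, 4↦6, 5↦10, 6↦10, 7↦6, 8↦9, 9↦8, 10↦3]  zeros at y ∈ ∅
  x = 8: [0↦9, 1↦7, 2↦1, 3↦2, 4↦10, 5↦3, 6↦3, 7↦10, 8↦2, 9↦1, 10↦7]  zeros at y ∈ ∅
  x = 9: [0↦9, 1↦7, 2↦1, 3↦2, 4↦10, 5↦3, 6↦3, 7↦10, 8↦2, 9↦1, 10↦7]  zeros at y ∈ ∅
  x = 10: [0↦5, 1↦3, 2↦8, 3↦9, 4↦6, 5↦10, 6↦10, 7↦6, 8↦9, 9↦8, 10↦3]  zeros at y ∈ ∅
Collecting zeros: affine points = {(0, 2), (0, 9), (1, 3), (1, 8), (2, 1), (2, 10), (4, 1), (4, 10), (5, 3), (5, 8), (6, 2), (6, 9)}.
Total count |C(F_11)_aff| = 12.


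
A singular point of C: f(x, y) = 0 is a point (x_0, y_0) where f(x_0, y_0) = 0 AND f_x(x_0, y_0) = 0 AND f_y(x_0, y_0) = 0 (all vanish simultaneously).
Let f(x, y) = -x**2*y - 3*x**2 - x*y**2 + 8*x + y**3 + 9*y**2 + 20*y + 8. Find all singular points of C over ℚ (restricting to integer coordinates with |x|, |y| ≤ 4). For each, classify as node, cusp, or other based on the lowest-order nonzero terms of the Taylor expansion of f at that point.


Singular points: {(2, -2)}; classification: node.

Compute partial derivatives:
  f_x = -2*x*y - 6*x - y**2 + 8.
  f_y = -x**2 - 2*x*y + 3*y**2 + 18*y + 20.
Scan x_0 ∈ {−4, ..., 4}. For each x_0, f_y(x_0, y) is a polynomial in y; find its integer roots y ∈ {−4, ..., 4}, then test f_x and f at those candidates.
  x = -4: f_y(-4, y) = 3*y**2 + 26*y + 4; no integer root y with |y| ≤ 4.
  x = -3: f_y(-3, y) = 3*y**2 + 24*y + 11; no integer root y with |y| ≤ 4.
  x = -2: f_y(-2, y) = 3*y**2 + 22*y + 16; no integer root y with |y| ≤ 4.
  x = -1: f_y(-1, y) = 3*y**2 + 20*y + 19; no integer root y with |y| ≤ 4.
  x = 0: f_y(0, y) = 3*y**2 + 18*y + 20; no integer root y with |y| ≤ 4.
  x = 1: f_y(1, y) = 3*y**2 + 16*y + 19; no integer root y with |y| ≤ 4.
  x = 2: f_y(2, y) = 3*y**2 + 14*y + 16; vanishes at y ∈ {-2}. (2, -2): f_x = 0, f = 0 — SINGULAR.
  x = 3: f_y(3, y) = 3*y**2 + 12*y + 11; no integer root y with |y| ≤ 4.
  x = 4: f_y(4, y) = 3*y**2 + 10*y + 4; no integer root y with |y| ≤ 4.
Only singular point on the grid: (2, -2).
Classify: substitute x = 2 + u, y = -2 + v and expand: f = -u**2*v - u**2 - u*v**2 + v**3 + v**2.
No constant or linear terms (consistent with a singular point). Quadratic part: -u**2 + v**2. Cubic part: -u**2*v - u*v**2 + v**3.
The quadratic part v**2 - u**2 = (v − u)(v + u) splits into two distinct linear factors, so there are two distinct tangent lines y − -2 = ±(x − 2) — this is a node (ordinary double point).
Classification: node.


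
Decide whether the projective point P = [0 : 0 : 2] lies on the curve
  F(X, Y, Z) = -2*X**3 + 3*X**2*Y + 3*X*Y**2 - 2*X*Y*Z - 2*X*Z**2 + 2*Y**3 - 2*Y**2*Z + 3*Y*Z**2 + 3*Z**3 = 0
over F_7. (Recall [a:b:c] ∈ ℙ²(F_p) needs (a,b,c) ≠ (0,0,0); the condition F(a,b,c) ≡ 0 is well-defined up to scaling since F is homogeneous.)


F(0,0,2) ≡ 3 (mod 7); P is NOT on the curve.

Evaluate F(0, 0, 2) term-by-term (mod 7).
  -2*X**3 ↦ -2·0·1·1 = 0
  3*X**2*Y ↦ 3·0·0·1 = 0
  3*X*Y**2 ↦ 3·0·0·1 = 0
  -2*X*Y*Z ↦ -2·0·0·2 = 0
  -2*X*Z**2 ↦ -2·0·1·4 = 0
  2*Y**3 ↦ 2·1·0·1 = 0
  -2*Y**2*Z ↦ -2·1·0·2 = 0
  3*Y*Z**2 ↦ 3·1·0·4 = 0
  3*Z**3 ↦ 3·1·1·8 = 24
Sum: F(0, 0, 2) = (0) + (0) + (0) + (0) + (0) + (0) + (0) + (0) + (24) = 24.
Reducing mod 7: 24 ≡ 3 (mod 7).
Since F(a, b, c) ≡ 3 ≠ 0 (mod 7), P does NOT lie on the curve.


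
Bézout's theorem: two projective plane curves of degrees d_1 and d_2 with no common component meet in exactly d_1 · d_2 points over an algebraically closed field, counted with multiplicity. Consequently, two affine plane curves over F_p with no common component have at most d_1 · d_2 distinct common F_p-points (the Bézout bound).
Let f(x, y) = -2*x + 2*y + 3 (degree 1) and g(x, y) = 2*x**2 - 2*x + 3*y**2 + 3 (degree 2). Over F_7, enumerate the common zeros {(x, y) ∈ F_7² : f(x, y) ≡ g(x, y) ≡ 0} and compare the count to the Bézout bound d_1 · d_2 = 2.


Common zeros: ∅; count = 0; Bézout bound = 2.

deg(f) = 1, deg(g) = 2, so Bézout bound = 2.
Scan x ∈ F_7. For each x, list the y ∈ F_7 with f(x, y) ≡ 0 and those with g(x, y) ≡ 0 (mod 7); the common zeros in that column are the intersection.
  x = 0: f ≡ 0 at y ∈ {2}; g ≡ 0 at y ∈ ∅; common: ∅.
  x = 1: f ≡ 0 at y ∈ {3}; g ≡ 0 at y ∈ ∅; common: ∅.
  x = 2: f ≡ 0 at y ∈ {4}; g ≡ 0 at y ∈ {0}; common: ∅.
  x = 3: f ≡ 0 at y ∈ {5}; g ≡ 0 at y ∈ {3, 4}; common: ∅.
  x = 4: f ≡ 0 at y ∈ {6}; g ≡ 0 at y ∈ ∅; common: ∅.
  x = 5: f ≡ 0 at y ∈ {0}; g ≡ 0 at y ∈ {3, 4}; common: ∅.
  x = 6: f ≡ 0 at y ∈ {1}; g ≡ 0 at y ∈ {0}; common: ∅.
Collecting: common zeros = ∅, so the count is 0.
Comparison with the Bézout bound: 0 ≤ 2 = deg(f)·deg(g), as expected for curves with no common component (the affine F_7-count falls short of the bound because intersections may lie at infinity, over extension fields, or carry multiplicity).


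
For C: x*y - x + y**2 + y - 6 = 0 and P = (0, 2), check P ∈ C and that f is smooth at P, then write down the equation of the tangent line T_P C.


Tangent line at P: x + 5*y - 10 = 0.

Step 1: f(0, 2) = 0, so P lies on C.
Step 2: partial derivatives
  f_x(x, y) = y - 1, f_y(x, y) = x + 2*y + 1.
  f_x(P) = 1, f_y(P) = 5 (gradient nonzero, so P is smooth).
Step 3: tangent line at P: 1·(x − 0) + 5·(y − 2) = 0.
Expanding: x + 5*y - 10 = 0.


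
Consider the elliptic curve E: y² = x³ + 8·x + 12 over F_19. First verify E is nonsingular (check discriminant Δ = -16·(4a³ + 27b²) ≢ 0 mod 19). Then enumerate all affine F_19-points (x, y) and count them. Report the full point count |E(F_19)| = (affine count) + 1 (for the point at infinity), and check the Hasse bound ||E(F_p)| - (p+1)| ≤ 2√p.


Affine points = {(2, 6), (2, 13), (3, 5), (3, 14), (5, 5), (5, 14), (10, 3), (10, 16), (11, 5), (11, 14), (15, 7), (15, 12), (17, 8), (17, 11)}; affine count = 14; |E(F_19)| = 15.

Discriminant check: Δ ∝ 4a³ + 27b² = 4·8³ + 27·12² = 4·512 + 27·144 ≡ 8 (mod 19). Nonzero ⇒ E is nonsingular.
For each x ∈ F_19, compute rhs = x³ + 8·x + 12 mod 19, then count y ∈ F_19 with y² ≡ rhs.
  x = 0: rhs = 12, matching y values: none (0 points).
  x = 1: rhs = 2, matching y values: none (0 points).
  x = 2: rhs = 17, matching y values: 6, 13 (2 points).
  x = 3: rhs = 6, matching y values: 5, 14 (2 points).
  x = 4: rhs = 13, matching y values: none (0 points).
  x = 5: rhs = 6, matching y values: 5, 14 (2 points).
  x = 6: rhs = 10, matching y values: none (0 points).
  x = 7: rhs = 12, matching y values: none (0 points).
  x = 8: rhs = 18, matching y values: none (0 points).
  x = 9: rhs = 15, matching y values: none (0 points).
  x = 10: rhs = 9, matching y values: 3, 16 (2 points).
  x = 11: rhs = 6, matching y values: 5, 14 (2 points).
  x = 12: rhs = 12, matching y values: none (0 points).
  x = 13: rhs = 14, matching y values: none (0 points).
  x = 14: rhs = 18, matching y values: none (0 points).
  x = 15: rhs = 11, matching y values: 7, 12 (2 points).
  x = 16: rhs = 18, matching y values: none (0 points).
  x = 17: rhs = 7, matching y values: 8, 11 (2 points).
  x = 18: rhs = 3, matching y values: none (0 points).
Total affine count: 14.
Full point count |E(F_19)| = 14 + 1 = 15.
Hasse bound: |15 − (19+1)| = |-5| = 5 ≤ 2√19 ≈ 8.7178 ✓.


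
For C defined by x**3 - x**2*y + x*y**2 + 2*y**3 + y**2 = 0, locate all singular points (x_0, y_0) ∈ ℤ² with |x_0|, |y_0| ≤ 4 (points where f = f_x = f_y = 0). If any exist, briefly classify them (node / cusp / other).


Singular points: {(0, 0)}; classification: cusp.

Compute partial derivatives:
  f_x = 3*x**2 - 2*x*y + y**2.
  f_y = -x**2 + 2*x*y + 6*y**2 + 2*y.
Scan x_0 ∈ {−4, ..., 4}. For each x_0, f_y(x_0, y) is a polynomial in y; find its integer roots y ∈ {−4, ..., 4}, then test f_x and f at those candidates.
  x = -4: f_y(-4, y) = 6*y**2 - 6*y - 16; no integer root y with |y| ≤ 4.
  x = -3: f_y(-3, y) = 6*y**2 - 4*y - 9; no integer root y with |y| ≤ 4.
  x = -2: f_y(-2, y) = 6*y**2 - 2*y - 4; vanishes at y ∈ {1}. (-2, 1): f_x = 17 ≠ 0.
  x = -1: f_y(-1, y) = 6*y**2 - 1; no integer root y with |y| ≤ 4.
  x = 0: f_y(0, y) = 6*y**2 + 2*y; vanishes at y ∈ {0}. (0, 0): f_x = 0, f = 0 — SINGULAR.
  x = 1: f_y(1, y) = 6*y**2 + 4*y - 1; no integer root y with |y| ≤ 4.
  x = 2: f_y(2, y) = 6*y**2 + 6*y - 4; no integer root y with |y| ≤ 4.
  x = 3: f_y(3, y) = 6*y**2 + 8*y - 9; no integer root y with |y| ≤ 4.
  x = 4: f_y(4, y) = 6*y**2 + 10*y - 16; vanishes at y ∈ {1}. (4, 1): f_x = 41 ≠ 0.
Only singular point on the grid: (0, 0).
Classify: substitute x = 0 + u, y = 0 + v and expand: f = u**3 - u**2*v + u*v**2 + 2*v**3 + v**2.
No constant or linear terms (consistent with a singular point). Quadratic part: v**2. Cubic part: u**3 - u**2*v + u*v**2 + 2*v**3.
The quadratic part v**2 is a perfect square, so there is a single (double) tangent line v = 0, i.e. y = 0. Restricting the cubic part to that line (v = 0) leaves u**3 ≠ 0, so f is not divisible by v and the branch is v² ≈ -u**3 to lowest order — this is a cusp.
Classification: cusp.


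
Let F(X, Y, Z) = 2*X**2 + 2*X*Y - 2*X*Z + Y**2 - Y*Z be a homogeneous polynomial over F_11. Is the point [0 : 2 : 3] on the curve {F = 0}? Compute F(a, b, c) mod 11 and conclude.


F(0,2,3) ≡ 9 (mod 11); P is NOT on the curve.

Evaluate F(0, 2, 3) term-by-term (mod 11).
  2*X**2 ↦ 2·0·1·1 = 0
  2*X*Y ↦ 2·0·2·1 = 0
  -2*X*Z ↦ -2·0·1·3 = 0
  Y**2 ↦ 1·1·4·1 = 4
  -Y*Z ↦ -1·1·2·3 = -6
Sum: F(0, 2, 3) = (0) + (0) + (0) + (4) + (-6) = -2.
Reducing mod 11: -2 ≡ 9 (mod 11).
Since F(a, b, c) ≡ 9 ≠ 0 (mod 11), P does NOT lie on the curve.


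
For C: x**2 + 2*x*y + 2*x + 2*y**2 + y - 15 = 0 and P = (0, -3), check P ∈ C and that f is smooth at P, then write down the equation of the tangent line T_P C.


Tangent line at P: -4*x - 11*y - 33 = 0.

Step 1: f(0, -3) = 0, so P lies on C.
Step 2: partial derivatives
  f_x(x, y) = 2*x + 2*y + 2, f_y(x, y) = 2*x + 4*y + 1.
  f_x(P) = -4, f_y(P) = -11 (gradient nonzero, so P is smooth).
Step 3: tangent line at P: -4·(x − 0) + -11·(y − -3) = 0.
Expanding: -4*x - 11*y - 33 = 0.


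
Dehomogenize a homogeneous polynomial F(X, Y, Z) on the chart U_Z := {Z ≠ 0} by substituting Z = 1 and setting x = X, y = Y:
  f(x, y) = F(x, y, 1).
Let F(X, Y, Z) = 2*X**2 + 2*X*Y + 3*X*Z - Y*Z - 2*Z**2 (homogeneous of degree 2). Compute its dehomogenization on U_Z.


f(x, y) = 2*x**2 + 2*x*y + 3*x - y - 2

On U_Z we set Z = 1. Each monomial c·X^i·Y^j·Z^k in F becomes c·x^i·y^j·1^k = c·x^i·y^j.
Substituting Z = 1: F(X, Y, 1) = 2*x**2 + 2*x*y + 3*x - y - 2.
Note: deg(f) ≤ deg(F) = 2; strict inequality happens when F is divisible by Z (lost terms).


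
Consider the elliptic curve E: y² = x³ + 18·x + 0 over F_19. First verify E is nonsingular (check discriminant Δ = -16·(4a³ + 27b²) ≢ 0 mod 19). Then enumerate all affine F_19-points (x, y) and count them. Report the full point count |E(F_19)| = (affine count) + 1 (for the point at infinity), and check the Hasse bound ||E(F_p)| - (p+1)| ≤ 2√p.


Affine points = {(0, 0), (1, 0), (2, 5), (2, 14), (3, 9), (3, 10), (5, 5), (5, 14), (6, 1), (6, 18), (9, 6), (9, 13), (11, 3), (11, 16), (12, 5), (12, 14), (15, 4), (15, 15), (18, 0)}; affine count = 19; |E(F_19)| = 20.

Discriminant check: Δ ∝ 4a³ + 27b² = 4·18³ + 27·0² = 4·5832 + 27·0 ≡ 15 (mod 19). Nonzero ⇒ E is nonsingular.
For each x ∈ F_19, compute rhs = x³ + 18·x + 0 mod 19, then count y ∈ F_19 with y² ≡ rhs.
  x = 0: rhs = 0, matching y values: 0 (1 points).
  x = 1: rhs = 0, matching y values: 0 (1 points).
  x = 2: rhs = 6, matching y values: 5, 14 (2 points).
  x = 3: rhs = 5, matching y values: 9, 10 (2 points).
  x = 4: rhs = 3, matching y values: none (0 points).
  x = 5: rhs = 6, matching y values: 5, 14 (2 points).
  x = 6: rhs = 1, matching y values: 1, 18 (2 points).
  x = 7: rhs = 13, matching y values: none (0 points).
  x = 8: rhs = 10, matching y values: none (0 points).
  x = 9: rhs = 17, matching y values: 6, 13 (2 points).
  x = 10: rhs = 2, matching y values: none (0 points).
  x = 11: rhs = 9, matching y values: 3, 16 (2 points).
  x = 12: rhs = 6, matching y values: 5, 14 (2 points).
  x = 13: rhs = 18, matching y values: none (0 points).
  x = 14: rhs = 13, matching y values: none (0 points).
  x = 15: rhs = 16, matching y values: 4, 15 (2 points).
  x = 16: rhs = 14, matching y values: none (0 points).
  x = 17: rhs = 13, matching y values: none (0 points).
  x = 18: rhs = 0, matching y values: 0 (1 points).
Total affine count: 19.
Full point count |E(F_19)| = 19 + 1 = 20.
Hasse bound: |20 − (19+1)| = |0| = 0 ≤ 2√19 ≈ 8.7178 ✓.


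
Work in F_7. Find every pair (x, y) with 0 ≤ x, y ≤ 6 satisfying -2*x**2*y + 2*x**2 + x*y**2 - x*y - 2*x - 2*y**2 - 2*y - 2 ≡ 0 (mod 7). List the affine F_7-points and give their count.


Affine F_7-points: {(0, 2), (0, 4), (2, 6), (4, 1), (4, 4), (5, 6)}; count = 6.

For each of the 49 pairs (x, y) ∈ F_7², evaluate f(x, y) mod 7. Record the zeros.
  x = 0: [0↦5, 1↦1, 2↦0, 3↦2, 4↦0, 5↦1, 6↦5]  zeros at y ∈ {2, 4}
  x = 1: [0↦5, 1↦6, 2↦5, 3↦2, 4↦4, 5↦4, 6↦2]  zeros at y ∈ ∅
  x = 2: [0↦2, 1↦4, 2↦6, 3↦1, 4↦3, 5↦5, 6↦0]  zeros at y ∈ {6}
  x = 3: [0↦3, 1↦2, 2↦3, 3↦6, 4↦4, 5↦4, 6↦6]  zeros at y ∈ ∅
  x = 4: [0↦1, 1↦0, 2↦3, 3↦3, 4↦0, 5↦1, 6↦6]  zeros at y ∈ {1, 4}
  x = 5: [0↦3, 1↦5, 2↦6, 3↦6, 4↦5, 5↦3, 6↦0]  zeros at y ∈ {6}
  x = 6: [0↦2, 1↦3, 2↦5, 3↦1, 4↦5, 5↦3, 6↦2]  zeros at y ∈ ∅
Collecting zeros: affine points = {(0, 2), (0, 4), (2, 6), (4, 1), (4, 4), (5, 6)}.
Total count |C(F_7)_aff| = 6.


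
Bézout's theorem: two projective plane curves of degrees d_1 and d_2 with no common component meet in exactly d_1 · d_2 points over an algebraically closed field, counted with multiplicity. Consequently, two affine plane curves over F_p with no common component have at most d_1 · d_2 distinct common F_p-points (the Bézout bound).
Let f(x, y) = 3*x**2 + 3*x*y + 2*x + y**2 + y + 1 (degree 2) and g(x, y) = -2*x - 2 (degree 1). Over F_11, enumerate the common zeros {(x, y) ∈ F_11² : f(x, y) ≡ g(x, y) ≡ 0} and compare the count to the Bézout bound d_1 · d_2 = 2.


Common zeros: ∅; count = 0; Bézout bound = 2.

deg(f) = 2, deg(g) = 1, so Bézout bound = 2.
Scan x ∈ F_11. For each x, list the y ∈ F_11 with f(x, y) ≡ 0 and those with g(x, y) ≡ 0 (mod 11); the common zeros in that column are the intersection.
  x = 0: f ≡ 0 at y ∈ ∅; g ≡ 0 at y ∈ ∅; common: ∅.
  x = 1: f ≡ 0 at y ∈ {1, 6}; g ≡ 0 at y ∈ ∅; common: ∅.
  x = 2: f ≡ 0 at y ∈ {5, 10}; g ≡ 0 at y ∈ ∅; common: ∅.
  x = 3: f ≡ 0 at y ∈ ∅; g ≡ 0 at y ∈ ∅; common: ∅.
  x = 4: f ≡ 0 at y ∈ ∅; g ≡ 0 at y ∈ ∅; common: ∅.
  x = 5: f ≡ 0 at y ∈ {3}; g ≡ 0 at y ∈ ∅; common: ∅.
  x = 6: f ≡ 0 at y ∈ {0, 3}; g ≡ 0 at y ∈ ∅; common: ∅.
  x = 7: f ≡ 0 at y ∈ {5, 6}; g ≡ 0 at y ∈ ∅; common: ∅.
  x = 8: f ≡ 0 at y ∈ {0, 8}; g ≡ 0 at y ∈ ∅; common: ∅.
  x = 9: f ≡ 0 at y ∈ {8}; g ≡ 0 at y ∈ ∅; common: ∅.
  x = 10: f ≡ 0 at y ∈ ∅; g ≡ 0 at y ∈ {0, 1, 2, 3, 4, 5, 6, 7, 8, 9, 10}; common: ∅.
Collecting: common zeros = ∅, so the count is 0.
Comparison with the Bézout bound: 0 ≤ 2 = deg(f)·deg(g), as expected for curves with no common component (the affine F_11-count falls short of the bound because intersections may lie at infinity, over extension fields, or carry multiplicity).


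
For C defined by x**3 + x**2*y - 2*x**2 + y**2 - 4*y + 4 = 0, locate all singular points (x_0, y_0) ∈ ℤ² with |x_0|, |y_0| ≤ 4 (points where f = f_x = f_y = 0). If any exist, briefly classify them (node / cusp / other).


Singular points: {(0, 2)}; classification: cusp.

Compute partial derivatives:
  f_x = 3*x**2 + 2*x*y - 4*x.
  f_y = x**2 + 2*y - 4.
Scan x_0 ∈ {−4, ..., 4}. For each x_0, f_y(x_0, y) is a polynomial in y; find its integer roots y ∈ {−4, ..., 4}, then test f_x and f at those candidates.
  x = -4: f_y(-4, y) = 2*y + 12; no integer root y with |y| ≤ 4.
  x = -3: f_y(-3, y) = 2*y + 5; no integer root y with |y| ≤ 4.
  x = -2: f_y(-2, y) = 2*y; vanishes at y ∈ {0}. (-2, 0): f_x = 20 ≠ 0.
  x = -1: f_y(-1, y) = 2*y - 3; no integer root y with |y| ≤ 4.
  x = 0: f_y(0, y) = 2*y - 4; vanishes at y ∈ {2}. (0, 2): f_x = 0, f = 0 — SINGULAR.
  x = 1: f_y(1, y) = 2*y - 3; no integer root y with |y| ≤ 4.
  x = 2: f_y(2, y) = 2*y; vanishes at y ∈ {0}. (2, 0): f_x = 4 ≠ 0.
  x = 3: f_y(3, y) = 2*y + 5; no integer root y with |y| ≤ 4.
  x = 4: f_y(4, y) = 2*y + 12; no integer root y with |y| ≤ 4.
Only singular point on the grid: (0, 2).
Classify: substitute x = 0 + u, y = 2 + v and expand: f = u**3 + u**2*v + v**2.
No constant or linear terms (consistent with a singular point). Quadratic part: v**2. Cubic part: u**3 + u**2*v.
The quadratic part v**2 is a perfect square, so there is a single (double) tangent line v = 0, i.e. y = 2. Restricting the cubic part to that line (v = 0) leaves u**3 ≠ 0, so f is not divisible by v and the branch is v² ≈ -u**3 to lowest order — this is a cusp.
Classification: cusp.


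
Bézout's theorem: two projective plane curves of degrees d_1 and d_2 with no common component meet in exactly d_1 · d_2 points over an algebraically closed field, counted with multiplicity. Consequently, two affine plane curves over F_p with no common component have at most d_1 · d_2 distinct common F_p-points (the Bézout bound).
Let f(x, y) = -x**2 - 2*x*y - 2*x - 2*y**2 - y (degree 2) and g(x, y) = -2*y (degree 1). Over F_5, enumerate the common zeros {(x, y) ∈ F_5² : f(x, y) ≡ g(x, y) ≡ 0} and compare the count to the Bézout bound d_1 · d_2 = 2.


Common zeros: {(0, 0), (3, 0)}; count = 2; Bézout bound = 2.

deg(f) = 2, deg(g) = 1, so Bézout bound = 2.
Scan x ∈ F_5. For each x, list the y ∈ F_5 with f(x, y) ≡ 0 and those with g(x, y) ≡ 0 (mod 5); the common zeros in that column are the intersection.
  x = 0: f ≡ 0 at y ∈ {0, 2}; g ≡ 0 at y ∈ {0}; common: {0}.
  x = 1: f ≡ 0 at y ∈ {3}; g ≡ 0 at y ∈ {0}; common: ∅.
  x = 2: f ≡ 0 at y ∈ {1, 4}; g ≡ 0 at y ∈ {0}; common: ∅.
  x = 3: f ≡ 0 at y ∈ {0, 4}; g ≡ 0 at y ∈ {0}; common: {0}.
  x = 4: f ≡ 0 at y ∈ {1, 2}; g ≡ 0 at y ∈ {0}; common: ∅.
Collecting: common zeros = {(0, 0), (3, 0)}, so the count is 2.
Comparison with the Bézout bound: 2 ≤ 2 = deg(f)·deg(g), as expected for curves with no common component (the bound is attained).


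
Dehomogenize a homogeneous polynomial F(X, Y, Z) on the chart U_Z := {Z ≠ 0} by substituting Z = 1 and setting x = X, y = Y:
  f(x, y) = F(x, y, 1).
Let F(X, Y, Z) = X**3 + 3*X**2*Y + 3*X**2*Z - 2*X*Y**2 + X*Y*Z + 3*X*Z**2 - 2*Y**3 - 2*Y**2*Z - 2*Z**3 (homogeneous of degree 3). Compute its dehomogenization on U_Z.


f(x, y) = x**3 + 3*x**2*y + 3*x**2 - 2*x*y**2 + x*y + 3*x - 2*y**3 - 2*y**2 - 2

On U_Z we set Z = 1. Each monomial c·X^i·Y^j·Z^k in F becomes c·x^i·y^j·1^k = c·x^i·y^j.
Substituting Z = 1: F(X, Y, 1) = x**3 + 3*x**2*y + 3*x**2 - 2*x*y**2 + x*y + 3*x - 2*y**3 - 2*y**2 - 2.
Note: deg(f) ≤ deg(F) = 3; strict inequality happens when F is divisible by Z (lost terms).


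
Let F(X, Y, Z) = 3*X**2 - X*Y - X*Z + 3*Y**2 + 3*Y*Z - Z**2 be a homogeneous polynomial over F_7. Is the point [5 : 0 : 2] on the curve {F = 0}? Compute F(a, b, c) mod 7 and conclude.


F(5,0,2) ≡ 5 (mod 7); P is NOT on the curve.

Evaluate F(5, 0, 2) term-by-term (mod 7).
  3*X**2 ↦ 3·25·1·1 = 75
  -X*Y ↦ -1·5·0·1 = 0
  -X*Z ↦ -1·5·1·2 = -10
  3*Y**2 ↦ 3·1·0·1 = 0
  3*Y*Z ↦ 3·1·0·2 = 0
  -Z**2 ↦ -1·1·1·4 = -4
Sum: F(5, 0, 2) = (75) + (0) + (-10) + (0) + (0) + (-4) = 61.
Reducing mod 7: 61 ≡ 5 (mod 7).
Since F(a, b, c) ≡ 5 ≠ 0 (mod 7), P does NOT lie on the curve.


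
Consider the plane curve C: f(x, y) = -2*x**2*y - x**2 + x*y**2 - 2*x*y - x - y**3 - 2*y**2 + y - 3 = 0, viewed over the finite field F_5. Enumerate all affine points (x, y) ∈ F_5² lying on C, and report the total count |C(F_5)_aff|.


Affine F_5-points: {(0, 1), (0, 3), (0, 4), (1, 0), (1, 1), (1, 3), (3, 0), (3, 2), (3, 4)}; count = 9.

For each of the 25 pairs (x, y) ∈ F_5², evaluate f(x, y) mod 5. Record the zeros.
  x = 0: [0↦2, 1↦0, 2↦3, 3↦0, 4↦0]  zeros at y ∈ {1, 3, 4}
  x = 1: [0↦0, 1↦0, 2↦2, 3↦0, 4↦3]  zeros at y ∈ {0, 1, 3}
  x = 2: [0↦1, 1↦4, 2↦1, 3↦1, 4↦3]  zeros at y ∈ ∅
  x = 3: [0↦0, 1↦2, 2↦0, 3↦3, 4↦0]  zeros at y ∈ {0, 2, 4}
  x = 4: [0↦2, 1↦4, 2↦4, 3↦1, 4↦4]  zeros at y ∈ ∅
Collecting zeros: affine points = {(0, 1), (0, 3), (0, 4), (1, 0), (1, 1), (1, 3), (3, 0), (3, 2), (3, 4)}.
Total count |C(F_5)_aff| = 9.


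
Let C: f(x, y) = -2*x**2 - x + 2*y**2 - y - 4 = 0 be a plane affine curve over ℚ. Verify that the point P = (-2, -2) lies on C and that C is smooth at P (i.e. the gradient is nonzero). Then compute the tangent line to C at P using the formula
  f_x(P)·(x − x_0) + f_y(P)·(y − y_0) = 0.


Tangent line at P: 7*x - 9*y - 4 = 0.

Step 1: f(-2, -2) = 0, so P lies on C.
Step 2: partial derivatives
  f_x(x, y) = -4*x - 1, f_y(x, y) = 4*y - 1.
  f_x(P) = 7, f_y(P) = -9 (gradient nonzero, so P is smooth).
Step 3: tangent line at P: 7·(x − -2) + -9·(y − -2) = 0.
Expanding: 7*x - 9*y - 4 = 0.


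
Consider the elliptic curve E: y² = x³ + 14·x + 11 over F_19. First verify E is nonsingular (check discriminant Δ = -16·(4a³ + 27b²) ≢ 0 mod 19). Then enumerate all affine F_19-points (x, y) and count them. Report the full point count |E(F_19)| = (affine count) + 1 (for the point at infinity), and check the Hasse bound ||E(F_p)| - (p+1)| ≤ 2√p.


Affine points = {(0, 7), (0, 12), (1, 8), (1, 11), (2, 3), (2, 16), (3, 2), (3, 17), (4, 6), (4, 13), (5, 4), (5, 15), (6, 8), (6, 11), (9, 7), (9, 12), (10, 7), (10, 12), (12, 8), (12, 11), (14, 5), (14, 14), (15, 9), (15, 10)}; affine count = 24; |E(F_19)| = 25.

Discriminant check: Δ ∝ 4a³ + 27b² = 4·14³ + 27·11² = 4·2744 + 27·121 ≡ 12 (mod 19). Nonzero ⇒ E is nonsingular.
For each x ∈ F_19, compute rhs = x³ + 14·x + 11 mod 19, then count y ∈ F_19 with y² ≡ rhs.
  x = 0: rhs = 11, matching y values: 7, 12 (2 points).
  x = 1: rhs = 7, matching y values: 8, 11 (2 points).
  x = 2: rhs = 9, matching y values: 3, 16 (2 points).
  x = 3: rhs = 4, matching y values: 2, 17 (2 points).
  x = 4: rhs = 17, matching y values: 6, 13 (2 points).
  x = 5: rhs = 16, matching y values: 4, 15 (2 points).
  x = 6: rhs = 7, matching y values: 8, 11 (2 points).
  x = 7: rhs = 15, matching y values: none (0 points).
  x = 8: rhs = 8, matching y values: none (0 points).
  x = 9: rhs = 11, matching y values: 7, 12 (2 points).
  x = 10: rhs = 11, matching y values: 7, 12 (2 points).
  x = 11: rhs = 14, matching y values: none (0 points).
  x = 12: rhs = 7, matching y values: 8, 11 (2 points).
  x = 13: rhs = 15, matching y values: none (0 points).
  x = 14: rhs = 6, matching y values: 5, 14 (2 points).
  x = 15: rhs = 5, matching y values: 9, 10 (2 points).
  x = 16: rhs = 18, matching y values: none (0 points).
  x = 17: rhs = 13, matching y values: none (0 points).
  x = 18: rhs = 15, matching y values: none (0 points).
Total affine count: 24.
Full point count |E(F_19)| = 24 + 1 = 25.
Hasse bound: |25 − (19+1)| = |5| = 5 ≤ 2√19 ≈ 8.7178 ✓.


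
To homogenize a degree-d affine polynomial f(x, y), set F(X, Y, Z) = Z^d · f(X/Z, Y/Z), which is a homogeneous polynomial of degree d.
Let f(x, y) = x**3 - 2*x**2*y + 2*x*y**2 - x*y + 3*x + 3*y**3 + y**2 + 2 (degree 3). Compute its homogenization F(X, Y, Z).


F(X, Y, Z) = X**3 - 2*X**2*Y + 2*X*Y**2 - X*Y*Z + 3*X*Z**2 + 3*Y**3 + Y**2*Z + 2*Z**3

deg(f) = 3.
Substitute x = X/Z, y = Y/Z into f, then multiply by Z^3.
  monomial 1·x^3·y^0 ↦ 1·X^3·Y^0·Z^0.
  monomial -2·x^2·y^1 ↦ -2·X^2·Y^1·Z^0.
  monomial 2·x^1·y^2 ↦ 2·X^1·Y^2·Z^0.
  monomial -1·x^1·y^1 ↦ -1·X^1·Y^1·Z^1.
  monomial 3·x^1·y^0 ↦ 3·X^1·Y^0·Z^2.
  monomial 3·x^0·y^3 ↦ 3·X^0·Y^3·Z^0.
  monomial 1·x^0·y^2 ↦ 1·X^0·Y^2·Z^1.
  monomial 2·x^0·y^0 ↦ 2·X^0·Y^0·Z^3.
Collecting: F(X, Y, Z) = X**3 - 2*X**2*Y + 2*X*Y**2 - X*Y*Z + 3*X*Z**2 + 3*Y**3 + Y**2*Z + 2*Z**3.


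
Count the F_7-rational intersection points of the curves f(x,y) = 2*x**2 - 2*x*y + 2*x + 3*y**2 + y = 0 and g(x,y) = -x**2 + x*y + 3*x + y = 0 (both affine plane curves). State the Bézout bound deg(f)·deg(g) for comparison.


Common zeros: {(0, 0)}; count = 1; Bézout bound = 4.

deg(f) = 2, deg(g) = 2, so Bézout bound = 4.
Scan x ∈ F_7. For each x, list the y ∈ F_7 with f(x, y) ≡ 0 and those with g(x, y) ≡ 0 (mod 7); the common zeros in that column are the intersection.
  x = 0: f ≡ 0 at y ∈ {0, 2}; g ≡ 0 at y ∈ {0}; common: {0}.
  x = 1: f ≡ 0 at y ∈ {2, 3}; g ≡ 0 at y ∈ {6}; common: ∅.
  x = 2: f ≡ 0 at y ∈ ∅; g ≡ 0 at y ∈ {4}; common: ∅.
  x = 3: f ≡ 0 at y ∈ ∅; g ≡ 0 at y ∈ {0}; common: ∅.
  x = 4: f ≡ 0 at y ∈ ∅; g ≡ 0 at y ∈ {5}; common: ∅.
  x = 5: f ≡ 0 at y ∈ ∅; g ≡ 0 at y ∈ {4}; common: ∅.
  x = 6: f ≡ 0 at y ∈ {0, 6}; g ≡ 0 at y ∈ ∅; common: ∅.
Collecting: common zeros = {(0, 0)}, so the count is 1.
Comparison with the Bézout bound: 1 ≤ 4 = deg(f)·deg(g), as expected for curves with no common component (the affine F_7-count falls short of the bound because intersections may lie at infinity, over extension fields, or carry multiplicity).


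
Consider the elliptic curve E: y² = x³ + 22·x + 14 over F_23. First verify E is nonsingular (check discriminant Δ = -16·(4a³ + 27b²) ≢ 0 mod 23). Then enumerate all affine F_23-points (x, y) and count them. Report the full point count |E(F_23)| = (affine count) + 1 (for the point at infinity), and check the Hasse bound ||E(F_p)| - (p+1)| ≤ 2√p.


Affine points = {(8, 9), (8, 14), (11, 0), (13, 6), (13, 17), (15, 4), (15, 19), (16, 0), (18, 3), (18, 20), (19, 0), (20, 6), (20, 17), (21, 10), (21, 13)}; affine count = 15; |E(F_23)| = 16.

Discriminant check: Δ ∝ 4a³ + 27b² = 4·22³ + 27·14² = 4·10648 + 27·196 ≡ 21 (mod 23). Nonzero ⇒ E is nonsingular.
For each x ∈ F_23, compute rhs = x³ + 22·x + 14 mod 23, then count y ∈ F_23 with y² ≡ rhs.
  x = 0: rhs = 14, matching y values: none (0 points).
  x = 1: rhs = 14, matching y values: none (0 points).
  x = 2: rhs = 20, matching y values: none (0 points).
  x = 3: rhs = 15, matching y values: none (0 points).
  x = 4: rhs = 5, matching y values: none (0 points).
  x = 5: rhs = 19, matching y values: none (0 points).
  x = 6: rhs = 17, matching y values: none (0 points).
  x = 7: rhs = 5, matching y values: none (0 points).
  x = 8: rhs = 12, matching y values: 9, 14 (2 points).
  x = 9: rhs = 21, matching y values: none (0 points).
  x = 10: rhs = 15, matching y values: none (0 points).
  x = 11: rhs = 0, matching y values: 0 (1 points).
  x = 12: rhs = 5, matching y values: none (0 points).
  x = 13: rhs = 13, matching y values: 6, 17 (2 points).
  x = 14: rhs = 7, matching y values: none (0 points).
  x = 15: rhs = 16, matching y values: 4, 19 (2 points).
  x = 16: rhs = 0, matching y values: 0 (1 points).
  x = 17: rhs = 11, matching y values: none (0 points).
  x = 18: rhs = 9, matching y values: 3, 20 (2 points).
  x = 19: rhs = 0, matching y values: 0 (1 points).
  x = 20: rhs = 13, matching y values: 6, 17 (2 points).
  x = 21: rhs = 8, matching y values: 10, 13 (2 points).
  x = 22: rhs = 14, matching y values: none (0 points).
Total affine count: 15.
Full point count |E(F_23)| = 15 + 1 = 16.
Hasse bound: |16 − (23+1)| = |-8| = 8 ≤ 2√23 ≈ 9.5917 ✓.


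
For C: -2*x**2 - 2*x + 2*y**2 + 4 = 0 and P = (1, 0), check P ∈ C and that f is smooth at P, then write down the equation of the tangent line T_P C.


Tangent line at P: 6 - 6*x = 0.

Step 1: f(1, 0) = 0, so P lies on C.
Step 2: partial derivatives
  f_x(x, y) = -4*x - 2, f_y(x, y) = 4*y.
  f_x(P) = -6, f_y(P) = 0 (gradient nonzero, so P is smooth).
Step 3: tangent line at P: -6·(x − 1) + 0·(y − 0) = 0.
Expanding: 6 - 6*x = 0.


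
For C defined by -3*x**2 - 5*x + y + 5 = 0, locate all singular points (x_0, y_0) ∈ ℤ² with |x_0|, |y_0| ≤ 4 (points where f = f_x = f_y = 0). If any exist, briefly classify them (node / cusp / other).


No singular points in the scanned grid; C is smooth there.

Compute partial derivatives:
  f_x = -6*x - 5.
  f_y = 1.
f_y = 1 is a nonzero constant, so f_y never vanishes: no point (x, y) can satisfy f = f_x = f_y = 0. In particular no (x, y) ∈ {−4, ..., 4}² is singular; the curve is smooth.


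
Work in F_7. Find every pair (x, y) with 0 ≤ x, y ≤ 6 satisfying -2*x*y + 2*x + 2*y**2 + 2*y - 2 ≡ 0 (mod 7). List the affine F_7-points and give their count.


Affine F_7-points: {(1, 0), (2, 3), (2, 5), (4, 4), (4, 6), (5, 2)}; count = 6.

For each of the 49 pairs (x, y) ∈ F_7², evaluate f(x, y) mod 7. Record the zeros.
  x = 0: [0↦5, 1↦2, 2↦3, 3↦1, 4↦3, 5↦2, 6↦5]  zeros at y ∈ ∅
  x = 1: [0↦0, 1↦2, 2↦1, 3↦4, 4↦4, 5↦1, 6↦2]  zeros at y ∈ {0}
  x = 2: [0↦2, 1↦2, 2↦6, 3↦0, 4↦5, 5↦0, 6↦6]  zeros at y ∈ {3, 5}
  x = 3: [0↦4, 1↦2, 2↦4, 3↦3, 4↦6, 5↦6, 6↦3]  zeros at y ∈ ∅
  x = 4: [0↦6, 1↦2, 2↦2, 3↦6, 4↦0, 5↦5, 6↦0]  zeros at y ∈ {4, 6}
  x = 5: [0↦1, 1↦2, 2↦0, 3↦2, 4↦1, 5↦4, 6↦4]  zeros at y ∈ {2}
  x = 6: [0↦3, 1↦2, 2↦5, 3↦5, 4↦2, 5↦3, 6↦1]  zeros at y ∈ ∅
Collecting zeros: affine points = {(1, 0), (2, 3), (2, 5), (4, 4), (4, 6), (5, 2)}.
Total count |C(F_7)_aff| = 6.


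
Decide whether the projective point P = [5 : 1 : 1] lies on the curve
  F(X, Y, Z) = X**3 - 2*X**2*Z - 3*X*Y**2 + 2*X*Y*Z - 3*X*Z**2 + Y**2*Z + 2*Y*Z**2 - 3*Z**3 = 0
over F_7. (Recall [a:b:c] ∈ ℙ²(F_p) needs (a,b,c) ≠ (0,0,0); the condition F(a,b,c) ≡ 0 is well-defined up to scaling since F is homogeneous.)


F(5,1,1) ≡ 6 (mod 7); P is NOT on the curve.

Evaluate F(5, 1, 1) term-by-term (mod 7).
  X**3 ↦ 1·125·1·1 = 125
  -2*X**2*Z ↦ -2·25·1·1 = -50
  -3*X*Y**2 ↦ -3·5·1·1 = -15
  2*X*Y*Z ↦ 2·5·1·1 = 10
  -3*X*Z**2 ↦ -3·5·1·1 = -15
  Y**2*Z ↦ 1·1·1·1 = 1
  2*Y*Z**2 ↦ 2·1·1·1 = 2
  -3*Z**3 ↦ -3·1·1·1 = -3
Sum: F(5, 1, 1) = (125) + (-50) + (-15) + (10) + (-15) + (1) + (2) + (-3) = 55.
Reducing mod 7: 55 ≡ 6 (mod 7).
Since F(a, b, c) ≡ 6 ≠ 0 (mod 7), P does NOT lie on the curve.


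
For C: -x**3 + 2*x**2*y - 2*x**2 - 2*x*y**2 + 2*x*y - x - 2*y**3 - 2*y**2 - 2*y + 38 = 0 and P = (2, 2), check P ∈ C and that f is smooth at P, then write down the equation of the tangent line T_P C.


Tangent line at P: -9*x - 38*y + 94 = 0.

Step 1: f(2, 2) = 0, so P lies on C.
Step 2: partial derivatives
  f_x(x, y) = -3*x**2 + 4*x*y - 4*x - 2*y**2 + 2*y - 1, f_y(x, y) = 2*x**2 - 4*x*y + 2*x - 6*y**2 - 4*y - 2.
  f_x(P) = -9, f_y(P) = -38 (gradient nonzero, so P is smooth).
Step 3: tangent line at P: -9·(x − 2) + -38·(y − 2) = 0.
Expanding: -9*x - 38*y + 94 = 0.


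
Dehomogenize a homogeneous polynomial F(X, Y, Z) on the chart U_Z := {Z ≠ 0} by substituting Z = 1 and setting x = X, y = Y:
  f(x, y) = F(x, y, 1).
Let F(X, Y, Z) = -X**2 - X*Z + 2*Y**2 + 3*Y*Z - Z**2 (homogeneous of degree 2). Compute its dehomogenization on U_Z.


f(x, y) = -x**2 - x + 2*y**2 + 3*y - 1

On U_Z we set Z = 1. Each monomial c·X^i·Y^j·Z^k in F becomes c·x^i·y^j·1^k = c·x^i·y^j.
Substituting Z = 1: F(X, Y, 1) = -x**2 - x + 2*y**2 + 3*y - 1.
Note: deg(f) ≤ deg(F) = 2; strict inequality happens when F is divisible by Z (lost terms).


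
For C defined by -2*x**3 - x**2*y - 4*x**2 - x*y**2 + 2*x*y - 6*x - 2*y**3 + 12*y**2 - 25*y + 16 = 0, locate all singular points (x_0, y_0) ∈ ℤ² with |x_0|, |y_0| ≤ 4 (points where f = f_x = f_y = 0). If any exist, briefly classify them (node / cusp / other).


Singular points: {(-1, 2)}; classification: cusp.

Compute partial derivatives:
  f_x = -6*x**2 - 2*x*y - 8*x - y**2 + 2*y - 6.
  f_y = -x**2 - 2*x*y + 2*x - 6*y**2 + 24*y - 25.
Scan x_0 ∈ {−4, ..., 4}. For each x_0, f_y(x_0, y) is a polynomial in y; find its integer roots y ∈ {−4, ..., 4}, then test f_x and f at those candidates.
  x = -4: f_y(-4, y) = -6*y**2 + 32*y - 49; no integer root y with |y| ≤ 4.
  x = -3: f_y(-3, y) = -6*y**2 + 30*y - 40; no integer root y with |y| ≤ 4.
  x = -2: f_y(-2, y) = -6*y**2 + 28*y - 33; no integer root y with |y| ≤ 4.
  x = -1: f_y(-1, y) = -6*y**2 + 26*y - 28; vanishes at y ∈ {2}. (-1, 2): f_x = 0, f = 0 — SINGULAR.
  x = 0: f_y(0, y) = -6*y**2 + 24*y - 25; no integer root y with |y| ≤ 4.
  x = 1: f_y(1, y) = -6*y**2 + 22*y - 24; no integer root y with |y| ≤ 4.
  x = 2: f_y(2, y) = -6*y**2 + 20*y - 25; no integer root y with |y| ≤ 4.
  x = 3: f_y(3, y) = -6*y**2 + 18*y - 28; no integer root y with |y| ≤ 4.
  x = 4: f_y(4, y) = -6*y**2 + 16*y - 33; no integer root y with |y| ≤ 4.
Only singular point on the grid: (-1, 2).
Classify: substitute x = -1 + u, y = 2 + v and expand: f = -2*u**3 - u**2*v - u*v**2 - 2*v**3 + v**2.
No constant or linear terms (consistent with a singular point). Quadratic part: v**2. Cubic part: -2*u**3 - u**2*v - u*v**2 - 2*v**3.
The quadratic part v**2 is a perfect square, so there is a single (double) tangent line v = 0, i.e. y = 2. Restricting the cubic part to that line (v = 0) leaves -2*u**3 ≠ 0, so f is not divisible by v and the branch is v² ≈ 2*u**3 to lowest order — this is a cusp.
Classification: cusp.
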